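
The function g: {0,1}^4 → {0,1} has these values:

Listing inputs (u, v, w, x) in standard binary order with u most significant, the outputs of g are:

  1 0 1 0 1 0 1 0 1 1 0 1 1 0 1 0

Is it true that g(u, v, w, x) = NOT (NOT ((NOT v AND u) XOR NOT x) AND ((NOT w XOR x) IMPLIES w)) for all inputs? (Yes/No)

Evaluate NOT (NOT ((NOT v AND u) XOR NOT x) AND ((NOT w XOR x) IMPLIES w)) on each row and compare to g:
  u=0, v=0, w=0, x=0: formula gives 1, g = 1 ✓
  u=0, v=0, w=0, x=1: formula gives 0, g = 0 ✓
  u=0, v=0, w=1, x=0: formula gives 1, g = 1 ✓
  u=0, v=0, w=1, x=1: formula gives 0, g = 0 ✓
  … (the remaining 12 rows also agree.)
All 16 rows match — the expression computes g exactly.

Yes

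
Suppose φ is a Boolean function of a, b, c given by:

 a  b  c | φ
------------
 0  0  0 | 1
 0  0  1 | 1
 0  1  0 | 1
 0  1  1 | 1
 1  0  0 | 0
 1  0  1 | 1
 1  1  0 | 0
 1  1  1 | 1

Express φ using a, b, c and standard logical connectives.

There are just 2 zero rows: (1,0,0), (1,1,0). Their minterms are a·¬b·¬c, a·b·¬c; the OR of those covers precisely the 0-outputs, and negating it yields φ.

φ(a, b, c) = (((a · b') · c') + ((a · b) · c'))'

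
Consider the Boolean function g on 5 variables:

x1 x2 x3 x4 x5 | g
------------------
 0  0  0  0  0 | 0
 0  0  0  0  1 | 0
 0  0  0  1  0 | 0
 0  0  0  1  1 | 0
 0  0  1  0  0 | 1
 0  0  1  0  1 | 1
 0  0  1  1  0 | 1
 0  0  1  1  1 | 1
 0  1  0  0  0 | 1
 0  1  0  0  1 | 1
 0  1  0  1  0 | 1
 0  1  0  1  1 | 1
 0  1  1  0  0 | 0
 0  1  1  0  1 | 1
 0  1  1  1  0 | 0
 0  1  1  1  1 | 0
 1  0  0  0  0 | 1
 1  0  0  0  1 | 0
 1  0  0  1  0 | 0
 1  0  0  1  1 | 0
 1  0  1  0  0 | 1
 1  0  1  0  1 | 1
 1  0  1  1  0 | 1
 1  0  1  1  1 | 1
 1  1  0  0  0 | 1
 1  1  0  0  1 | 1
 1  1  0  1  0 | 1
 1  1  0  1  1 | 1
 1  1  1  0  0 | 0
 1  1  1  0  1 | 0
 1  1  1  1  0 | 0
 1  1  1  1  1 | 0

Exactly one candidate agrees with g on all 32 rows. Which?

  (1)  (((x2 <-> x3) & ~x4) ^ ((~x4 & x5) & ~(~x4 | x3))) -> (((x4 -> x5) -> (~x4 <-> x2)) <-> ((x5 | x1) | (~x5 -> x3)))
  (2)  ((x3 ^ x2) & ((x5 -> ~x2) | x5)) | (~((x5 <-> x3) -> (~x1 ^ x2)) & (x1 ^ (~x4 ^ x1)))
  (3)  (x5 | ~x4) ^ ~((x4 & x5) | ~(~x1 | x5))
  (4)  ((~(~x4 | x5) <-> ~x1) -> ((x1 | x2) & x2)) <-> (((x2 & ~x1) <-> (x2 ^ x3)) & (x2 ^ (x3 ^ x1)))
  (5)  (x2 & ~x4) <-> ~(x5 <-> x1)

(1) fails at (0,0,0,0,0): the formula yields 1, g is 0.
(3) fails at (0,0,0,1,0): the formula yields 1, g is 0.
(4) fails at (0,0,0,1,0): the formula yields 1, g is 0.
(5) fails at (0,0,0,0,0): the formula yields 1, g is 0.
That leaves (2). Evaluating it on every row reproduces the table of g exactly.

2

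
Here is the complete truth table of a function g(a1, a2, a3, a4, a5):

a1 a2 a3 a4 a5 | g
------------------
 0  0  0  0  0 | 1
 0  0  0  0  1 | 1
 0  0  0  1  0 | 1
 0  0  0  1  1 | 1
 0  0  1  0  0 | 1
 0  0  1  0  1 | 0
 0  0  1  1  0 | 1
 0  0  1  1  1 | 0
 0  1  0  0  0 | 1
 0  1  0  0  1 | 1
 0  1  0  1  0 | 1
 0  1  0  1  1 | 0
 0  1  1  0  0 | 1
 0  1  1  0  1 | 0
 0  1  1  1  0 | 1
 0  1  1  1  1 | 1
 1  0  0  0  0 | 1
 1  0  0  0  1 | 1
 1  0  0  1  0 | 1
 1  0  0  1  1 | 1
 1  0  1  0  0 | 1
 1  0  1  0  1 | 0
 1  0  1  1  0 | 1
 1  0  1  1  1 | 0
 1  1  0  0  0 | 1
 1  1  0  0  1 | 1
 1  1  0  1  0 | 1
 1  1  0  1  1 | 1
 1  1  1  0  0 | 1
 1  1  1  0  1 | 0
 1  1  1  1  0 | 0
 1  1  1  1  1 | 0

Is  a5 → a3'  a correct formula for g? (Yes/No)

No

Evaluate a5 → a3' on each row and compare to g:
  a1=0, a2=0, a3=0, a4=0, a5=0: formula gives 1, g = 1 ✓
  a1=0, a2=0, a3=0, a4=0, a5=1: formula gives 1, g = 1 ✓
  a1=0, a2=0, a3=0, a4=1, a5=0: formula gives 1, g = 1 ✓
  a1=0, a2=0, a3=0, a4=1, a5=1: formula gives 1, g = 1 ✓
  …
  a1=0, a2=1, a3=0, a4=1, a5=1: formula gives 1, but g = 0 ✗
A single disagreement suffices: at (0,1,0,1,1) they differ, so the formula does not compute g.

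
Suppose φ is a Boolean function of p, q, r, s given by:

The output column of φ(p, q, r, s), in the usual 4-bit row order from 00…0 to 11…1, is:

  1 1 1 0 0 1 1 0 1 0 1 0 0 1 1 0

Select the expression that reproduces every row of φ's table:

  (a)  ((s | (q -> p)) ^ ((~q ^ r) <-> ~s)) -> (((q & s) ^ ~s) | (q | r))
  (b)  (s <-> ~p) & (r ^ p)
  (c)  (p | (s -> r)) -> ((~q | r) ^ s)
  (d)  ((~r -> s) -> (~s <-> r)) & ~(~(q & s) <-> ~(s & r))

c

(a) disagrees with φ on (0,0,0,1) (formula → 0, table → 1); rule it out.
(b) disagrees with φ on (0,0,0,0) (formula → 0, table → 1); rule it out.
(d) disagrees with φ on (0,0,0,0) (formula → 0, table → 1); rule it out.
(c) is the remaining candidate, and it agrees with φ on all 16 inputs.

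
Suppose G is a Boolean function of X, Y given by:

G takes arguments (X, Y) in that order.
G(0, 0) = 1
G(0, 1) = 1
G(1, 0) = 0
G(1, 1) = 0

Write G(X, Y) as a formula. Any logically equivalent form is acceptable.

The output is the negation of X.

G(X, Y) = NOT X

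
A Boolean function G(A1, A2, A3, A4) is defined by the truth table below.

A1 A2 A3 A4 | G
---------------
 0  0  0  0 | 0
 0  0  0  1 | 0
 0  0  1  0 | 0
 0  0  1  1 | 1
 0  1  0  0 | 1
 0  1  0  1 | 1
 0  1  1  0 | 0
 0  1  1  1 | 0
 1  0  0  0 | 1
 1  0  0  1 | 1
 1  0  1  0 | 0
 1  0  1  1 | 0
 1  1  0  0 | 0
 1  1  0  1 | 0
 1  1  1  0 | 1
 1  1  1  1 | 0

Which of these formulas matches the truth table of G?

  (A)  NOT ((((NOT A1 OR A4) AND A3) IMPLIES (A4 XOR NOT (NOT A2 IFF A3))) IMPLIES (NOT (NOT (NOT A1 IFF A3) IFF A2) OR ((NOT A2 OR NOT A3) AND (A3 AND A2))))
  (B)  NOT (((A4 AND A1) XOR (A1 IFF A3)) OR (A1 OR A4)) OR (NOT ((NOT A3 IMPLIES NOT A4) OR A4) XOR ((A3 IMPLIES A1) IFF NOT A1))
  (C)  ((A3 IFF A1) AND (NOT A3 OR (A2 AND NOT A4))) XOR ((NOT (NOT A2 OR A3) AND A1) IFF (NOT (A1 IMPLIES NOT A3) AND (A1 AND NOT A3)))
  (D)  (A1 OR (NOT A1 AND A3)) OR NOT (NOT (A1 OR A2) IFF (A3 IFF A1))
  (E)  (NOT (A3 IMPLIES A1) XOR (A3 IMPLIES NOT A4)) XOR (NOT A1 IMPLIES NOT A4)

A

(B) fails at (0,0,0,0): the formula yields 1, G is 0.
(C) fails at (0,0,1,0): the formula yields 1, G is 0.
(D) fails at (0,0,1,0): the formula yields 1, G is 0.
(E) fails at (0,0,0,1): the formula yields 1, G is 0.
That leaves (A). Evaluating it on every row reproduces the table of G exactly.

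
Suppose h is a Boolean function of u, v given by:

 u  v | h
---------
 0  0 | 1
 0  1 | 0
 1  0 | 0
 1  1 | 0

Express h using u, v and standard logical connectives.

h(u, v) = NOT (u OR v)

The output is 1 only when every input is 0 — NOR of all inputs.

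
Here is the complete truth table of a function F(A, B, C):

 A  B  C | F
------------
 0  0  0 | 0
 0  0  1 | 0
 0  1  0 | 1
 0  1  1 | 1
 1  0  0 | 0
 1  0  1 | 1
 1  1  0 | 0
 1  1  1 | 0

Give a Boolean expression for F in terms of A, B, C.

Collect the rows where F=1 — (0,1,0), (0,1,1), (1,0,1) — and write one minterm per row: ¬A·B·¬C, ¬A·B·C, A·¬B·C. Their union (logical OR) reproduces the table exactly.

F(A, B, C) = (((NOT A AND B) AND NOT C) OR ((NOT A AND B) AND C)) OR ((A AND NOT B) AND C)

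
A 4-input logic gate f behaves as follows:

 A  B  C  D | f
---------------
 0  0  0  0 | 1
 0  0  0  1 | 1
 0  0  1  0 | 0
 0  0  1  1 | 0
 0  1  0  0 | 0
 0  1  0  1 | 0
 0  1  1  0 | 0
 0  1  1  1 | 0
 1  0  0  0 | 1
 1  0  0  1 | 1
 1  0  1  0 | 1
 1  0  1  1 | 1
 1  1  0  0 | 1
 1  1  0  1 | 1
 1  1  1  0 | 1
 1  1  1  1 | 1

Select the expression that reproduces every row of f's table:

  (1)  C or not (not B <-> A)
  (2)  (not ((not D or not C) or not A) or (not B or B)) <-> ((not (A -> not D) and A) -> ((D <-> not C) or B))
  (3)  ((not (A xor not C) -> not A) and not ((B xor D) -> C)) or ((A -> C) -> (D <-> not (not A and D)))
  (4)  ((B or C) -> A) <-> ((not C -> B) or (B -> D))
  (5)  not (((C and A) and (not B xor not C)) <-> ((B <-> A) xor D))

4

(1) fails at (0,0,1,0): the formula yields 1, f is 0.
(2) fails at (0,0,1,0): the formula yields 1, f is 0.
(3) fails at (0,0,0,0): the formula yields 0, f is 1.
(5) fails at (0,0,0,1): the formula yields 0, f is 1.
That leaves (4). Evaluating it on every row reproduces the table of f exactly.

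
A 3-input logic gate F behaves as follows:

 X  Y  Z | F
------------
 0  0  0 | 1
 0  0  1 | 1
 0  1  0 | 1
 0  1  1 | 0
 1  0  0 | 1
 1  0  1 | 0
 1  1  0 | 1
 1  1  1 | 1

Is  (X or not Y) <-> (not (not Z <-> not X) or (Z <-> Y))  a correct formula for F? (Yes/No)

Check the formula against F row by row:
  X=0, Y=0, Z=0: formula gives 1, F = 1 ✓
  X=0, Y=0, Z=1: formula gives 1, F = 1 ✓
  X=0, Y=1, Z=0: formula gives 1, F = 1 ✓
  X=0, Y=1, Z=1: formula gives 0, F = 0 ✓
  X=1, Y=0, Z=0: formula gives 1, F = 1 ✓
  … (the remaining 3 rows also agree.)
Every row agrees, so the formula is equivalent.

Yes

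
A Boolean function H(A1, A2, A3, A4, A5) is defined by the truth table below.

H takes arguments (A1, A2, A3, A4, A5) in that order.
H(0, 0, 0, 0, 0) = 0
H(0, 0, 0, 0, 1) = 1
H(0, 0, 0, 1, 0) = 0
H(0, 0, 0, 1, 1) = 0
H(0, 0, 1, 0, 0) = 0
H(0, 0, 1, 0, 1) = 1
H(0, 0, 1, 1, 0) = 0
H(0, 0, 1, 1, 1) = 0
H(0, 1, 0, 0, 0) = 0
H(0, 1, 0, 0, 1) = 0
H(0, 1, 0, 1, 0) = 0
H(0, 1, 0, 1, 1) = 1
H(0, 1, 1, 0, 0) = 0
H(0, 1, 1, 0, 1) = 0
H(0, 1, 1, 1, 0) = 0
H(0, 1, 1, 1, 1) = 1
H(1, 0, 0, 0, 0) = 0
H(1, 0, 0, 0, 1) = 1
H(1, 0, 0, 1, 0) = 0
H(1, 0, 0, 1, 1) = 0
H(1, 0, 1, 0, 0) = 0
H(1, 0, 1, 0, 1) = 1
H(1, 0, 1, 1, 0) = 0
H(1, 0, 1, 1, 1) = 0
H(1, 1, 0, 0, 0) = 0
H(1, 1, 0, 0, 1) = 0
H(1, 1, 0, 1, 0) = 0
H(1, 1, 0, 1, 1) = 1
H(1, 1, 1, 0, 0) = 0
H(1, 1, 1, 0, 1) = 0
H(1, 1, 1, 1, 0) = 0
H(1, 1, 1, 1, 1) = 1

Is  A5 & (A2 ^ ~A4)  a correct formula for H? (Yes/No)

Test each input against both H and the formula:
  A1=0, A2=0, A3=0, A4=0, A5=0: formula gives 0, H = 0 ✓
  A1=0, A2=0, A3=0, A4=0, A5=1: formula gives 1, H = 1 ✓
  A1=0, A2=0, A3=0, A4=1, A5=0: formula gives 0, H = 0 ✓
  A1=0, A2=0, A3=0, A4=1, A5=1: formula gives 0, H = 0 ✓
  …and likewise for the remaining 28 rows.
All 32 rows match — the expression computes H exactly.

Yes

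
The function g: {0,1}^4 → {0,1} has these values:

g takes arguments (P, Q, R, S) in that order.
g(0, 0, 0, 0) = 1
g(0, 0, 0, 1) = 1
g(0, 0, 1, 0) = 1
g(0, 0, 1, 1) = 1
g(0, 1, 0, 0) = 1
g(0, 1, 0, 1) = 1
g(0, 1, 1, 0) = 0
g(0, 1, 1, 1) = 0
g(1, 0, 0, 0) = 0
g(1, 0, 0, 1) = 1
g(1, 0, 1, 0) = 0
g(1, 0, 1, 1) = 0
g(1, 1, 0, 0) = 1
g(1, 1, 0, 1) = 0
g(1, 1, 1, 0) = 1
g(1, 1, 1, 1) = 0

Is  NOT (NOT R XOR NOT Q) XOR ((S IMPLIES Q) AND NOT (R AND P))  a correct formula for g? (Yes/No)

Check the formula against g row by row:
  P=0, Q=0, R=0, S=0: formula gives 0, but g = 1 ✗
Since they disagree at (0,0,0,0), the expression is not a correct formula for g.

No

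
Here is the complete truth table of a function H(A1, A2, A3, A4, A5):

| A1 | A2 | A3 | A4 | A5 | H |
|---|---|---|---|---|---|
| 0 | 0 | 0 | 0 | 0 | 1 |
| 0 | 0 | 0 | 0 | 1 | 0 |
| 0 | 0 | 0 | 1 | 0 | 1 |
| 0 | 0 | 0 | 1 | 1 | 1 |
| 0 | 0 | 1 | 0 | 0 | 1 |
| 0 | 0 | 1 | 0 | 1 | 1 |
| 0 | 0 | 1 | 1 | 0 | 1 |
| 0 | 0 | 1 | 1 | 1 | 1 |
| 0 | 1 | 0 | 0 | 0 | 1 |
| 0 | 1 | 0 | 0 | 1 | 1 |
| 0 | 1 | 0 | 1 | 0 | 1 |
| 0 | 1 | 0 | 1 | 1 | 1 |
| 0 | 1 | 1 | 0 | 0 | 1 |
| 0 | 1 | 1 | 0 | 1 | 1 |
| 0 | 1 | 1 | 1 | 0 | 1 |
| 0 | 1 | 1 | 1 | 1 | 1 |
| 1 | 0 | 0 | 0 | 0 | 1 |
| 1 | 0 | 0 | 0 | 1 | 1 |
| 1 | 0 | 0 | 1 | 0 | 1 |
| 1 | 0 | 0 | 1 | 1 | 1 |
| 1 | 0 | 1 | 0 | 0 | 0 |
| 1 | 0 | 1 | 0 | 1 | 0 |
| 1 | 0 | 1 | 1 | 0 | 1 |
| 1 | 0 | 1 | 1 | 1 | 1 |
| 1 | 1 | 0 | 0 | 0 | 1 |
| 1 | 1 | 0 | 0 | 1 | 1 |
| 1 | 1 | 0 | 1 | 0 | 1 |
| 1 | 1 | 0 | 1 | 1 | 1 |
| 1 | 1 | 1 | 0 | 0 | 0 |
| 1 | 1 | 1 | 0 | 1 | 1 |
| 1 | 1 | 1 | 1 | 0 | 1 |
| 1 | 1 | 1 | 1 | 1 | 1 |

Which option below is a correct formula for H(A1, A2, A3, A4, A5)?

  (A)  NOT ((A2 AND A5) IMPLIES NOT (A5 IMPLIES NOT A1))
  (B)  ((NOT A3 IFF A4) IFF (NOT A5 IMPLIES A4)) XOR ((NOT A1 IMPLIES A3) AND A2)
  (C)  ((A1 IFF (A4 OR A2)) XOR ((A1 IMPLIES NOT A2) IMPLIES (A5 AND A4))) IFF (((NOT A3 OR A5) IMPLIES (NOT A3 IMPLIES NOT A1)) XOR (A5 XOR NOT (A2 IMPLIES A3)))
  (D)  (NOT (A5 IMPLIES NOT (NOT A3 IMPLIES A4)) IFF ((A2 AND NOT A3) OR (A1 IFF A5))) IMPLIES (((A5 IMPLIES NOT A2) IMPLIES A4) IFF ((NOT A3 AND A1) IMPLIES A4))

D

(A): at (0,0,0,0,0) it gives 0, but H = 1 — eliminated.
(B): at (0,0,1,0,0) it gives 0, but H = 1 — eliminated.
(C): at (0,0,0,1,0) it gives 0, but H = 1 — eliminated.
That leaves (D). Evaluating it on every row reproduces the table of H exactly.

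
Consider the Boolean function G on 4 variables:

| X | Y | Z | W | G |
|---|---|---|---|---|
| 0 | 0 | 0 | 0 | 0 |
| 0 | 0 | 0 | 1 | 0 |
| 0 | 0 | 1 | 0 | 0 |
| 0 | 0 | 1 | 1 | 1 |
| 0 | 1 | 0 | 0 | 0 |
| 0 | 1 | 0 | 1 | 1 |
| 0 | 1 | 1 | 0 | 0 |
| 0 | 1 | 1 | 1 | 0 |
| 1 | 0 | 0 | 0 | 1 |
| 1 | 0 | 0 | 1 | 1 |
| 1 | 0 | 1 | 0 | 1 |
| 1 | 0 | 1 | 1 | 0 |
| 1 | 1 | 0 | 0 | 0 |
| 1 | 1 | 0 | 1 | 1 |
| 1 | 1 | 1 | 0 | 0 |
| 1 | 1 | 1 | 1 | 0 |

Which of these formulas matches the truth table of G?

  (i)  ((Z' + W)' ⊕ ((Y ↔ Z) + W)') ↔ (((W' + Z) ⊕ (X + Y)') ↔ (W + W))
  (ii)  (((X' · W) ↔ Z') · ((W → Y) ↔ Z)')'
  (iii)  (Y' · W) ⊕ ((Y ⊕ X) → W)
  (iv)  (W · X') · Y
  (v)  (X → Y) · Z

(ii) disagrees with G on (0,0,0,0) (formula → 1, table → 0); rule it out.
(iii) disagrees with G on (0,0,0,0) (formula → 1, table → 0); rule it out.
(iv) disagrees with G on (0,0,1,1) (formula → 0, table → 1); rule it out.
(v) disagrees with G on (0,0,1,0) (formula → 1, table → 0); rule it out.
Only (i) survives; checking it on all 16 rows confirms it matches G.

i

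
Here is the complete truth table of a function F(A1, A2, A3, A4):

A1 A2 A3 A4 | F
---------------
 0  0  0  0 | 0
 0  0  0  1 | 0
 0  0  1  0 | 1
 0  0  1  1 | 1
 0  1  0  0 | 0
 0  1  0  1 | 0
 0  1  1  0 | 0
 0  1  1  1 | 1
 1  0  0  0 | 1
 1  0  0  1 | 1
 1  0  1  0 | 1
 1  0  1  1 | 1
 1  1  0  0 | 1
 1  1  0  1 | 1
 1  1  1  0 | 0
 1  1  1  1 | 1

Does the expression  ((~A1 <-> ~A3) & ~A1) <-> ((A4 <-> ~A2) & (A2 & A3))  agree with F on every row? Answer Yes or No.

Yes

Check the formula against F row by row:
  A1=0, A2=0, A3=0, A4=0: formula gives 0, F = 0 ✓
  A1=0, A2=0, A3=0, A4=1: formula gives 0, F = 0 ✓
  A1=0, A2=0, A3=1, A4=0: formula gives 1, F = 1 ✓
  A1=0, A2=0, A3=1, A4=1: formula gives 1, F = 1 ✓
  … (the remaining 12 rows also agree.)
No disagreement on any input; they are logically equivalent.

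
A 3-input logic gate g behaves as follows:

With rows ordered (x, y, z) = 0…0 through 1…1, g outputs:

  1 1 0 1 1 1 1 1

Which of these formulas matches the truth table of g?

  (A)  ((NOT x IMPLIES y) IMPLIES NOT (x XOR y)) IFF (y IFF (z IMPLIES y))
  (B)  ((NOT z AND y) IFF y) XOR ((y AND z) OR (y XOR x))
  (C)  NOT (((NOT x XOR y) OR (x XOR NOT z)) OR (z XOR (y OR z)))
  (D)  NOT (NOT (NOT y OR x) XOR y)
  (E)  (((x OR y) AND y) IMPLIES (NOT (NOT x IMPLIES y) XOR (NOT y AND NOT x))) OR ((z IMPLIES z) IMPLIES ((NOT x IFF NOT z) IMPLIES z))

(A) fails at (0,0,0): the formula yields 0, g is 1.
(B) fails at (1,0,0): the formula yields 0, g is 1.
(C) fails at (0,0,0): the formula yields 0, g is 1.
(D) fails at (0,1,0): the formula yields 1, g is 0.
That leaves (E). Evaluating it on every row reproduces the table of g exactly.

E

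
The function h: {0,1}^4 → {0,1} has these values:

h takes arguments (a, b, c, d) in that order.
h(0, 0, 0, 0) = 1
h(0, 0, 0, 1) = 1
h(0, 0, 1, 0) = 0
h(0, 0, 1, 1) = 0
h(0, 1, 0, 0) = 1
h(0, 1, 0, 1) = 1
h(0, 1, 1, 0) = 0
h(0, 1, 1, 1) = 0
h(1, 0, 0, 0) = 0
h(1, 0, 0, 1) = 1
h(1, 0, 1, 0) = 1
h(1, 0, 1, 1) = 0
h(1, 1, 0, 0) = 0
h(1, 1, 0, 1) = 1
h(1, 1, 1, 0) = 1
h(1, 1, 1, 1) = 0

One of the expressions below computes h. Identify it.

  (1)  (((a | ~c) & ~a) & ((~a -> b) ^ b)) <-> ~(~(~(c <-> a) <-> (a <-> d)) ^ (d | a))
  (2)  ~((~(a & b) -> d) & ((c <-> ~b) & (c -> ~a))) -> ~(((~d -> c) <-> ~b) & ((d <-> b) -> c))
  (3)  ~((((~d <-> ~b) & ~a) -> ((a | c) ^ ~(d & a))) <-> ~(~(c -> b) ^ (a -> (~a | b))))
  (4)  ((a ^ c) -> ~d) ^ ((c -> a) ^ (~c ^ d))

(2) fails at (0,0,0,1): the formula yields 0, h is 1.
(3) fails at (0,0,1,0): the formula yields 1, h is 0.
(4) fails at (0,0,0,1): the formula yields 0, h is 1.
(1) is the remaining candidate, and it agrees with h on all 16 inputs.

1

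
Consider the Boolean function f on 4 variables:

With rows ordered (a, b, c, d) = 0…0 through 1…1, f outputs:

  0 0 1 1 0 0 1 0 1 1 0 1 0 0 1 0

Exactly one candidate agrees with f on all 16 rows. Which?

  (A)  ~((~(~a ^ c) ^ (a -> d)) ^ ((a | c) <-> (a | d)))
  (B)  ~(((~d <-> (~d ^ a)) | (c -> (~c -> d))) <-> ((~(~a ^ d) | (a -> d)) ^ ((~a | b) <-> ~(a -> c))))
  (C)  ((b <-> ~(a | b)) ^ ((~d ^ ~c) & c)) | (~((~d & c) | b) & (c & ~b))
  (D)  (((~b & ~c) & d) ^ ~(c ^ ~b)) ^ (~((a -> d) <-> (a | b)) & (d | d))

(A): at (0,0,0,0) it gives 1, but f = 0 — eliminated.
(B): at (0,0,1,0) it gives 0, but f = 1 — eliminated.
(D): at (0,0,1,1) it gives 0, but f = 1 — eliminated.
That leaves (C). Evaluating it on every row reproduces the table of f exactly.

C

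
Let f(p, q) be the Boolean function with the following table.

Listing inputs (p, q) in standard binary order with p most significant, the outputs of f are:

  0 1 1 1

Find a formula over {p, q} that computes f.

f(p, q) = p ∨ q

The output is 1 whenever at least one input is 1 — the OR of all inputs.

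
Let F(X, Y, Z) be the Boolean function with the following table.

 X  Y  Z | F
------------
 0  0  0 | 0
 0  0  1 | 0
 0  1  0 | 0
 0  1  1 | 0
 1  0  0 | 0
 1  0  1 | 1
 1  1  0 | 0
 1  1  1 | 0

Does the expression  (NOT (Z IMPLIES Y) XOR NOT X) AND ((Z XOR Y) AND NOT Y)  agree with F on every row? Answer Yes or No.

Yes

Check the formula against F row by row:
  X=0, Y=0, Z=0: formula gives 0, F = 0 ✓
  X=0, Y=0, Z=1: formula gives 0, F = 0 ✓
  X=0, Y=1, Z=0: formula gives 0, F = 0 ✓
  X=0, Y=1, Z=1: formula gives 0, F = 0 ✓
  X=1, Y=0, Z=0: formula gives 0, F = 0 ✓
  … (the remaining 3 rows also agree.)
All 8 rows match — the expression computes F exactly.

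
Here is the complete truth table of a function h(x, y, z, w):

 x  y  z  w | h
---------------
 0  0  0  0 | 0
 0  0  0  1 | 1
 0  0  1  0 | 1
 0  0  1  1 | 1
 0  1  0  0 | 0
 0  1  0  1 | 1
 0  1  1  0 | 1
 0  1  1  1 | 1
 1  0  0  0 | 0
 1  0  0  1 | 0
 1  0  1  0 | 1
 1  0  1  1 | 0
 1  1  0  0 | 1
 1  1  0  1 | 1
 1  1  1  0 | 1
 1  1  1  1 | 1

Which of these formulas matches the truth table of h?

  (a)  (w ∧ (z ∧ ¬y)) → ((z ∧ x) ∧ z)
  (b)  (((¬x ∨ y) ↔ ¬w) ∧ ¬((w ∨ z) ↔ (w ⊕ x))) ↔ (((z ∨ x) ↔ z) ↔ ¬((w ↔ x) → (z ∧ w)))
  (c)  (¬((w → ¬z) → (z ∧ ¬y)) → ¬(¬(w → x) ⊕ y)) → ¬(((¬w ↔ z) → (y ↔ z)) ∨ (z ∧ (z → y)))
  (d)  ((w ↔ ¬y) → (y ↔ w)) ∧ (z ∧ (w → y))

b

(a) disagrees with h on (0,0,0,0) (formula → 1, table → 0); rule it out.
(c) disagrees with h on (0,0,1,1) (formula → 0, table → 1); rule it out.
(d) disagrees with h on (0,0,0,1) (formula → 0, table → 1); rule it out.
That leaves (b). Evaluating it on every row reproduces the table of h exactly.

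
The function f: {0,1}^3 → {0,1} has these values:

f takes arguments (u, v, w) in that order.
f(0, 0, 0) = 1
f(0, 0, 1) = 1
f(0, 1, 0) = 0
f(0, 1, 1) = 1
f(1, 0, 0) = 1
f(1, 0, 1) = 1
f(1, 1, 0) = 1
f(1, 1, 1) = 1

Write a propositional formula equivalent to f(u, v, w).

f(u, v, w) = ¬((¬u ∧ v) ∧ ¬w)

f is 0 on exactly one input, (0,1,0), whose minterm is ¬u·v·¬w. So f is the negation of that single conjunction.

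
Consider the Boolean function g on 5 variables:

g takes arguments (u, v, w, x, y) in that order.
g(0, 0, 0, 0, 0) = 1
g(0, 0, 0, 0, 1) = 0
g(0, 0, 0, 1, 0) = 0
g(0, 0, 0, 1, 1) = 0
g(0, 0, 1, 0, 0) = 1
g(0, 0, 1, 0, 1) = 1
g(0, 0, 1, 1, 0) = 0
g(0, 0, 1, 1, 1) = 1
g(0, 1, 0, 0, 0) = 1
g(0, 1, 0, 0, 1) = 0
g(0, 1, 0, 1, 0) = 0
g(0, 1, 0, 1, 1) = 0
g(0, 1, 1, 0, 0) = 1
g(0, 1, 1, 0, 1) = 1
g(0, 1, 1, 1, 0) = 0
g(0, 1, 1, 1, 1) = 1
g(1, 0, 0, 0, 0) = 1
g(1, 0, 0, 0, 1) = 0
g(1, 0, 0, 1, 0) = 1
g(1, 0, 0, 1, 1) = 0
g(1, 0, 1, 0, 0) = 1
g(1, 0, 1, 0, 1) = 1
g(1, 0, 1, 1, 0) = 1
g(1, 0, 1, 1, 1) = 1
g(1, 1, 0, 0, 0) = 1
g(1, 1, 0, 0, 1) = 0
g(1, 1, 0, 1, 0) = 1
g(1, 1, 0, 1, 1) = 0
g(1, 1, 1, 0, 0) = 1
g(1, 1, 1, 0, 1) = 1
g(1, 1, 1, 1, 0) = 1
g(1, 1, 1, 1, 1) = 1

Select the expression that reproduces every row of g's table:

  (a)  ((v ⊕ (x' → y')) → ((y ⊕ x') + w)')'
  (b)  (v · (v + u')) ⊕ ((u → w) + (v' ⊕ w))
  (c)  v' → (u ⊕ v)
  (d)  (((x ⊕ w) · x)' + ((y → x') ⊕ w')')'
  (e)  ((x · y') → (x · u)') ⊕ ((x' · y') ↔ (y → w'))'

e

(a) disagrees with g on (0,0,0,1,1) (formula → 1, table → 0); rule it out.
(b) disagrees with g on (0,0,0,0,1) (formula → 1, table → 0); rule it out.
(c) disagrees with g on (0,0,0,0,0) (formula → 0, table → 1); rule it out.
(d) disagrees with g on (0,0,0,0,0) (formula → 0, table → 1); rule it out.
That leaves (e). Evaluating it on every row reproduces the table of g exactly.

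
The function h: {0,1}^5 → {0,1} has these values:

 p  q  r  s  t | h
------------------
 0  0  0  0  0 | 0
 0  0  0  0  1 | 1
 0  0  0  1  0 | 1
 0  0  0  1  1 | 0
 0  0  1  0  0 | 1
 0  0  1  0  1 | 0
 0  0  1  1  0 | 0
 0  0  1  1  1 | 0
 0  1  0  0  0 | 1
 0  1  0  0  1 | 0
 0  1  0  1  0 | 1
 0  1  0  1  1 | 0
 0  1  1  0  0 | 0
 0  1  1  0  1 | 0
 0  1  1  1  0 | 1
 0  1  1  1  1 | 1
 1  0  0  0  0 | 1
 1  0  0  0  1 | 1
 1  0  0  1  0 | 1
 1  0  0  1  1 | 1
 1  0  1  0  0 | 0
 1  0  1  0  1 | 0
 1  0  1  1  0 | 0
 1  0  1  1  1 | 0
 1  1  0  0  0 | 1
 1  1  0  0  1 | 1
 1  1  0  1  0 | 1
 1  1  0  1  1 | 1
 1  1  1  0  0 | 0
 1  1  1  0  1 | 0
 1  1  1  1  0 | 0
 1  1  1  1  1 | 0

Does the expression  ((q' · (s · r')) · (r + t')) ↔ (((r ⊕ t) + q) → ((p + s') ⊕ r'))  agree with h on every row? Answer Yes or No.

Evaluate ((q' · (s · r')) · (r + t')) ↔ (((r ⊕ t) + q) → ((p + s') ⊕ r')) on each row and compare to h:
  p=0, q=0, r=0, s=0, t=0: formula gives 0, h = 0 ✓
  p=0, q=0, r=0, s=0, t=1: formula gives 1, h = 1 ✓
  p=0, q=0, r=0, s=1, t=0: formula gives 1, h = 1 ✓
  p=0, q=0, r=0, s=1, t=1: formula gives 0, h = 0 ✓
  p=0, q=0, r=1, s=0, t=0: formula gives 0, but h = 1 ✗
Since they disagree at (0,0,1,0,0), the expression is not a correct formula for h.

No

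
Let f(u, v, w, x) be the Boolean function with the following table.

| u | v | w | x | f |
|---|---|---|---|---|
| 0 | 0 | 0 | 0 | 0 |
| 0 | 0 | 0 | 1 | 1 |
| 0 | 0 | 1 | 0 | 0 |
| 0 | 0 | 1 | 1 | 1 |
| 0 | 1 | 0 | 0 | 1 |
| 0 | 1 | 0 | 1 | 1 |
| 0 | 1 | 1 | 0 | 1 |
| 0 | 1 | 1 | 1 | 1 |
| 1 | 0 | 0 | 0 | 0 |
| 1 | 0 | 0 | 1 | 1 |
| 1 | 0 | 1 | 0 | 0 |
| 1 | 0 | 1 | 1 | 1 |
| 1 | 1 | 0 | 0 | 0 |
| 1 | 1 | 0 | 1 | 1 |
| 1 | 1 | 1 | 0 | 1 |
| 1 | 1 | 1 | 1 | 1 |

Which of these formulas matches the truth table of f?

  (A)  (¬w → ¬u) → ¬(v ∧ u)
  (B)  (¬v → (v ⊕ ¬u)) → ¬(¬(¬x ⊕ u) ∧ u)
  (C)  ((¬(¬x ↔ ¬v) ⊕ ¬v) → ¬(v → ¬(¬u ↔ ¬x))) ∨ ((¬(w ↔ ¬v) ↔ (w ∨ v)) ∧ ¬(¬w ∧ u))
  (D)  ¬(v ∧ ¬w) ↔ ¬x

(A): at (0,0,0,0) it gives 1, but f = 0 — eliminated.
(B): at (0,0,0,0) it gives 1, but f = 0 — eliminated.
(D): at (0,0,0,0) it gives 1, but f = 0 — eliminated.
(C) is the remaining candidate, and it agrees with f on all 16 inputs.

C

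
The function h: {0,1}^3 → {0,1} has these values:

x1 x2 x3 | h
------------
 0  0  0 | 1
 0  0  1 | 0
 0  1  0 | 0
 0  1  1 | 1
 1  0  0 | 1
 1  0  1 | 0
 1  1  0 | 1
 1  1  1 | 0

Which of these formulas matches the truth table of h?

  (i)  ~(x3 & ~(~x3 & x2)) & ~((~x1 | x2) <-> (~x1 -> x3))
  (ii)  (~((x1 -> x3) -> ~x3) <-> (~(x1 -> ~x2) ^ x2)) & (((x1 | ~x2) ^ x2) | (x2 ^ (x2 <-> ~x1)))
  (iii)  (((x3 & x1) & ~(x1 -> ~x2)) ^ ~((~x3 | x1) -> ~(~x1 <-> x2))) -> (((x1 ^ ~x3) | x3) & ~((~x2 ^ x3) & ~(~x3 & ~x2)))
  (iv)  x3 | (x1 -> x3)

ii

(i) disagrees with h on (0,1,0) (formula → 1, table → 0); rule it out.
(iii) disagrees with h on (0,0,1) (formula → 1, table → 0); rule it out.
(iv) disagrees with h on (0,0,1) (formula → 1, table → 0); rule it out.
Only (ii) survives; checking it on all 8 rows confirms it matches h.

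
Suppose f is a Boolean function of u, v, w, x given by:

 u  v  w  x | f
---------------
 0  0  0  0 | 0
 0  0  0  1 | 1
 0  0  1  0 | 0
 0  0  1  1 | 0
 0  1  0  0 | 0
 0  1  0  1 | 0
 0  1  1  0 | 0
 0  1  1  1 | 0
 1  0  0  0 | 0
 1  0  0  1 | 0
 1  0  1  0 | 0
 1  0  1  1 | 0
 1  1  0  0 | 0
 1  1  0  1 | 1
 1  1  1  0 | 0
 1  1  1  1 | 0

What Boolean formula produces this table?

f(u, v, w, x) = (((¬u ∧ ¬v) ∧ ¬w) ∧ x) ∨ (((u ∧ v) ∧ ¬w) ∧ x)

The 1-rows are (0,0,0,1), (1,1,0,1). Each contributes one minterm — ¬u·¬v·¬w·x; u·v·¬w·x — and their disjunction is a sum-of-products form of f.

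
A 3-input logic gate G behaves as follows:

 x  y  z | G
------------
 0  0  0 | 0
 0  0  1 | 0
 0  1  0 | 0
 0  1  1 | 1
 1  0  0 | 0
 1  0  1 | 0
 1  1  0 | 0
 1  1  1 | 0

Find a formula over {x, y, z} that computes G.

Only row (0,1,1) gives 1. That row's minterm ¬x·y·z is G directly.

G(x, y, z) = (NOT x AND y) AND z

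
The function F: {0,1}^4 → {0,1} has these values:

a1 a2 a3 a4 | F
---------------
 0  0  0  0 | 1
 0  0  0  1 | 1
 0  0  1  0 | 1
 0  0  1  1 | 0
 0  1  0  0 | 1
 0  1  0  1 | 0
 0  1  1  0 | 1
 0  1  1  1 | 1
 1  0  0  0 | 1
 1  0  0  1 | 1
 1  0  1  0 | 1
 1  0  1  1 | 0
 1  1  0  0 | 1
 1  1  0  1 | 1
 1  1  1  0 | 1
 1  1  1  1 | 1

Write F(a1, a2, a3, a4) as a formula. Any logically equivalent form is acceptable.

F is 0 on only 3 rows — (0,0,1,1), (0,1,0,1), (1,0,1,1). Writing each as a minterm (¬a1·¬a2·a3·a4, ¬a1·a2·¬a3·a4, a1·¬a2·a3·a4) and OR-ing them characterizes exactly where F=0, so F is the negation of that disjunction.

F(a1, a2, a3, a4) = (((((a1' · a2') · a3) · a4) + (((a1' · a2) · a3') · a4)) + (((a1 · a2') · a3) · a4))'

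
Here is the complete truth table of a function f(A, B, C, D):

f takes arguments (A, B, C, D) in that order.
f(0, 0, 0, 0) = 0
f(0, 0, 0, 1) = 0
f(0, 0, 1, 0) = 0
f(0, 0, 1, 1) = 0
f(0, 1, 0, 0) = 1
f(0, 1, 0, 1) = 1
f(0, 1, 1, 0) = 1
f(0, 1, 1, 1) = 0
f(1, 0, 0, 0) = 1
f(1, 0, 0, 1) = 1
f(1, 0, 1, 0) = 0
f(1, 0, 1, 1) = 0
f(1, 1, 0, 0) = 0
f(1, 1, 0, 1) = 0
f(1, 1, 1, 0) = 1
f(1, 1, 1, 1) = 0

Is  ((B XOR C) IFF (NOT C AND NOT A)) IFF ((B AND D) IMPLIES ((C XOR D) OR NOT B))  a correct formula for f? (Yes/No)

Yes

Test each input against both f and the formula:
  A=0, B=0, C=0, D=0: formula gives 0, f = 0 ✓
  A=0, B=0, C=0, D=1: formula gives 0, f = 0 ✓
  A=0, B=0, C=1, D=0: formula gives 0, f = 0 ✓
  A=0, B=0, C=1, D=1: formula gives 0, f = 0 ✓
  … (the remaining 12 rows also agree.)
All 16 rows match — the expression computes f exactly.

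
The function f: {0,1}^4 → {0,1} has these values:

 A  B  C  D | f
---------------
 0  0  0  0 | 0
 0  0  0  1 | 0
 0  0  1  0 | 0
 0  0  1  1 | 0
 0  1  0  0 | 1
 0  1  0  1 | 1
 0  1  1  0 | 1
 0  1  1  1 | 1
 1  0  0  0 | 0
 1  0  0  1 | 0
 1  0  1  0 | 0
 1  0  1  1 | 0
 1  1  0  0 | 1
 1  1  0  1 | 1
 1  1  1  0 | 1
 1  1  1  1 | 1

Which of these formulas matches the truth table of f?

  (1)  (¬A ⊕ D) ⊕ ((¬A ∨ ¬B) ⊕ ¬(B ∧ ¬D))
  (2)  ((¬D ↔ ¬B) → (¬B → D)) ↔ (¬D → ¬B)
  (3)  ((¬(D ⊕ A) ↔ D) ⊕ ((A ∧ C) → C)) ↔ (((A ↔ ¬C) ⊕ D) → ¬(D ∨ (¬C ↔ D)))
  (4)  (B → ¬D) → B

(1) fails at (0,0,0,0): the formula yields 1, f is 0.
(2) fails at (0,0,0,1): the formula yields 1, f is 0.
(3) fails at (0,0,0,0): the formula yields 1, f is 0.
That leaves (4). Evaluating it on every row reproduces the table of f exactly.

4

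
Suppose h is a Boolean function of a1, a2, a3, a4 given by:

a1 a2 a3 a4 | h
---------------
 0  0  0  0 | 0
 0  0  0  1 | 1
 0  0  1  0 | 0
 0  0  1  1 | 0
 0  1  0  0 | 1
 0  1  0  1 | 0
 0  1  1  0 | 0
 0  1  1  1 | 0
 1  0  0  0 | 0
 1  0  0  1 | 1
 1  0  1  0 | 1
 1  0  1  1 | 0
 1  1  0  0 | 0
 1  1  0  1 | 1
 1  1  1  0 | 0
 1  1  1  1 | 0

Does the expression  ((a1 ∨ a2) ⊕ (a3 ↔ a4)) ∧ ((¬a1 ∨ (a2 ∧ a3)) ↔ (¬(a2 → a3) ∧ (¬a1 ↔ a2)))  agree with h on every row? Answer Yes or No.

No

Check the formula against h row by row:
  a1=0, a2=0, a3=0, a4=0: formula gives 0, h = 0 ✓
  a1=0, a2=0, a3=0, a4=1: formula gives 0, but h = 1 ✗
Row (0,0,0,1) is a counterexample, so the formula is not equivalent to h.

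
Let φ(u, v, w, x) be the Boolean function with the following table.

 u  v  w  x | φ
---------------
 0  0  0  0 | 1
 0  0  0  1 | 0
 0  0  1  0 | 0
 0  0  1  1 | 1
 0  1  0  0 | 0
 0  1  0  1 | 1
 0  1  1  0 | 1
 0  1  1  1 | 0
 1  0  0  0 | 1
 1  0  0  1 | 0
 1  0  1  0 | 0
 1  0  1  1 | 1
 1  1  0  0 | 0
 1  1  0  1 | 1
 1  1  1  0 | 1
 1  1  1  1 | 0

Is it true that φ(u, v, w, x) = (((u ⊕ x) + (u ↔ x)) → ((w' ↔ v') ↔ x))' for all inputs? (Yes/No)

Test each input against both φ and the formula:
  u=0, v=0, w=0, x=0: formula gives 1, φ = 1 ✓
  u=0, v=0, w=0, x=1: formula gives 0, φ = 0 ✓
  u=0, v=0, w=1, x=0: formula gives 0, φ = 0 ✓
  u=0, v=0, w=1, x=1: formula gives 1, φ = 1 ✓
  …and likewise for the remaining 12 rows.
No disagreement on any input; they are logically equivalent.

Yes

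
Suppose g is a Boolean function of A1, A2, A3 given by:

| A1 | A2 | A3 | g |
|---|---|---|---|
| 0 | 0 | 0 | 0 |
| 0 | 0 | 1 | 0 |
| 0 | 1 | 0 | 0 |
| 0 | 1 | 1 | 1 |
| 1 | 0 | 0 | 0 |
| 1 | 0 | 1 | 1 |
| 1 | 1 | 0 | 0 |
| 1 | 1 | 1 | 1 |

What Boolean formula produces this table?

g(A1, A2, A3) = (((¬A1 ∧ A2) ∧ A3) ∨ ((A1 ∧ ¬A2) ∧ A3)) ∨ ((A1 ∧ A2) ∧ A3)

g=1 on 3 inputs: (0,1,1), (1,0,1), (1,1,1). Reading each as a conjunction of literals (¬A1·A2·A3, A1·¬A2·A3, A1·A2·A3) and taking the OR gives the canonical DNF.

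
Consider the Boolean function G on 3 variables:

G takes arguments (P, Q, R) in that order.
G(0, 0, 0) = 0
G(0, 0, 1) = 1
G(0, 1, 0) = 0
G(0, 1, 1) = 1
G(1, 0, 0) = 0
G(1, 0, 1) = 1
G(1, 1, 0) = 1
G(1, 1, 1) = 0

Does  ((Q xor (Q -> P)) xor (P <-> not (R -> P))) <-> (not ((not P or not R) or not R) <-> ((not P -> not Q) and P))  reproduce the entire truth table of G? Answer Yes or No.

Evaluate ((Q xor (Q -> P)) xor (P <-> not (R -> P))) <-> (not ((not P or not R) or not R) <-> ((not P -> not Q) and P)) on each row and compare to G:
  P=0, Q=0, R=0: formula gives 0, G = 0 ✓
  P=0, Q=0, R=1: formula gives 1, G = 1 ✓
  P=0, Q=1, R=0: formula gives 0, G = 0 ✓
  P=0, Q=1, R=1: formula gives 1, G = 1 ✓
  P=1, Q=0, R=0: formula gives 0, G = 0 ✓
  … (the remaining 3 rows also agree.)
Every row agrees, so the formula is equivalent.

Yes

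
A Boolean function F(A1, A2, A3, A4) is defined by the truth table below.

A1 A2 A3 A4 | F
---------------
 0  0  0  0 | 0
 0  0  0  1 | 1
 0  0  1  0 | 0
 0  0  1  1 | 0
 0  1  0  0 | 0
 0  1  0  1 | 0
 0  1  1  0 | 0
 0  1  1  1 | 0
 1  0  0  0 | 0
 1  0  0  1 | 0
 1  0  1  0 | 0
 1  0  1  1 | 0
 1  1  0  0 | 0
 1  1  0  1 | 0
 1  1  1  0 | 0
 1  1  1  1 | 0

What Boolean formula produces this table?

F is 1 on exactly one input, (0,0,0,1), whose minterm is ¬A1·¬A2·¬A3·A4. So F is just that conjunction.

F(A1, A2, A3, A4) = ((~A1 & ~A2) & ~A3) & A4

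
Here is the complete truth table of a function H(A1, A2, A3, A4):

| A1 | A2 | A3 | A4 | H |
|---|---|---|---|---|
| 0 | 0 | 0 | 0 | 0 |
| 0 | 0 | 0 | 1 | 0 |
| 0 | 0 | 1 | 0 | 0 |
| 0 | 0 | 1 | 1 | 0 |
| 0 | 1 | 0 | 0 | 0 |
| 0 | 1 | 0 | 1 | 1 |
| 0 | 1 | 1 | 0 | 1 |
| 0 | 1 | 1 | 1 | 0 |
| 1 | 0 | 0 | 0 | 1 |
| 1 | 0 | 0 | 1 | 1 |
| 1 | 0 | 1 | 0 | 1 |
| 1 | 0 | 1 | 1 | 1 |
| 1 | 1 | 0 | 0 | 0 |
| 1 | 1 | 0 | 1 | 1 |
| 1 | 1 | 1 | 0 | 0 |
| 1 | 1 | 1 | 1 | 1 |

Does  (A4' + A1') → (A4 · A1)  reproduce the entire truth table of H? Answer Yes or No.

Evaluate (A4' + A1') → (A4 · A1) on each row and compare to H:
  A1=0, A2=0, A3=0, A4=0: formula gives 0, H = 0 ✓
  A1=0, A2=0, A3=0, A4=1: formula gives 0, H = 0 ✓
  A1=0, A2=0, A3=1, A4=0: formula gives 0, H = 0 ✓
  A1=0, A2=0, A3=1, A4=1: formula gives 0, H = 0 ✓
  …
  A1=0, A2=1, A3=0, A4=1: formula gives 0, but H = 1 ✗
A single disagreement suffices: at (0,1,0,1) they differ, so the formula does not compute H.

No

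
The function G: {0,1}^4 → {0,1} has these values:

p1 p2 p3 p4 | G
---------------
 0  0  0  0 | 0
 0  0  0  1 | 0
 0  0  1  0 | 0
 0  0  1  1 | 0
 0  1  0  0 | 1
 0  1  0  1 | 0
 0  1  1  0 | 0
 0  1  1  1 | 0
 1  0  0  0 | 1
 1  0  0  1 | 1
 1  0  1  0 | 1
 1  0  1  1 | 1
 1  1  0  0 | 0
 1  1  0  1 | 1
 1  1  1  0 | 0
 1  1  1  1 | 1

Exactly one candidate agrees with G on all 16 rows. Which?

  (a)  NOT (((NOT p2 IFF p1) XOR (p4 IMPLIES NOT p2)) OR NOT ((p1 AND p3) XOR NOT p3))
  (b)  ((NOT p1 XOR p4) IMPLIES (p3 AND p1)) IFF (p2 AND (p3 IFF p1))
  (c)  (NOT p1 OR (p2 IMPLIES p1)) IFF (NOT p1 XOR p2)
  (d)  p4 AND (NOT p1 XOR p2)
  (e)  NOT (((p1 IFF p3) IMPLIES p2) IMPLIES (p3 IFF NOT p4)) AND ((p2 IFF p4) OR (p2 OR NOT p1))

(b) fails at (0,0,0,0): the formula yields 1, G is 0.
(c) fails at (0,0,0,0): the formula yields 1, G is 0.
(d) fails at (0,0,0,1): the formula yields 1, G is 0.
(e) fails at (0,0,1,1): the formula yields 1, G is 0.
Only (a) survives; checking it on all 16 rows confirms it matches G.

a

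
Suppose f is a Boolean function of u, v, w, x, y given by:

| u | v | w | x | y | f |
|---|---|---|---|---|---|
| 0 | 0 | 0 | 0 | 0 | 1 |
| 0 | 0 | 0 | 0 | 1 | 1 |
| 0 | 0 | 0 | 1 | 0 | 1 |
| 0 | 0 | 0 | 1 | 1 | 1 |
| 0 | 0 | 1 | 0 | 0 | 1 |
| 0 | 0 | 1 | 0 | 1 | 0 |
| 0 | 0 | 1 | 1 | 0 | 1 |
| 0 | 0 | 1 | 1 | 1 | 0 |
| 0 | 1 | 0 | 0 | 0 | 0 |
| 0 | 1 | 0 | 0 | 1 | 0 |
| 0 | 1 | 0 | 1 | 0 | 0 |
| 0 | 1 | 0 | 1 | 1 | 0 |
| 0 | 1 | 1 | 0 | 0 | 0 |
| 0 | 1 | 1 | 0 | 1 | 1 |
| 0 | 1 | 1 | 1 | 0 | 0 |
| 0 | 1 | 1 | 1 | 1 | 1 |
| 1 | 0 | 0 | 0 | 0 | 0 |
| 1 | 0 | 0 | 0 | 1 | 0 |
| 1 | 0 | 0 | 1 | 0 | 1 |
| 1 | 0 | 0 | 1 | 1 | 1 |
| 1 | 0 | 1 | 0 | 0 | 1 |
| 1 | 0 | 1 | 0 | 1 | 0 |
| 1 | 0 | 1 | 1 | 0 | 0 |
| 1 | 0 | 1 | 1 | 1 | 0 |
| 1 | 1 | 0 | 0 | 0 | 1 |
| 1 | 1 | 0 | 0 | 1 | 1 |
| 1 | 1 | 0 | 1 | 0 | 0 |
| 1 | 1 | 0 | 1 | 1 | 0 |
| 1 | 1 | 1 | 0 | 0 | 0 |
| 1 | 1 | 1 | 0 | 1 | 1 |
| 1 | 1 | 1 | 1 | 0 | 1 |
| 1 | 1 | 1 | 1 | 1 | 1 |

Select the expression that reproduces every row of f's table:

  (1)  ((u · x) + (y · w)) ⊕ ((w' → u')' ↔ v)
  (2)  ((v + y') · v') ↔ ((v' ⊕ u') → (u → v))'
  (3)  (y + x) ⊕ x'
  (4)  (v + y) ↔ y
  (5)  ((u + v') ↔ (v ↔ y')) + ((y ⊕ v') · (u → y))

1

(2) disagrees with f on (0,0,0,0,0) (formula → 0, table → 1); rule it out.
(3) disagrees with f on (0,0,0,0,1) (formula → 0, table → 1); rule it out.
(4) disagrees with f on (0,0,1,0,1) (formula → 1, table → 0); rule it out.
(5) disagrees with f on (0,0,1,0,1) (formula → 1, table → 0); rule it out.
That leaves (1). Evaluating it on every row reproduces the table of f exactly.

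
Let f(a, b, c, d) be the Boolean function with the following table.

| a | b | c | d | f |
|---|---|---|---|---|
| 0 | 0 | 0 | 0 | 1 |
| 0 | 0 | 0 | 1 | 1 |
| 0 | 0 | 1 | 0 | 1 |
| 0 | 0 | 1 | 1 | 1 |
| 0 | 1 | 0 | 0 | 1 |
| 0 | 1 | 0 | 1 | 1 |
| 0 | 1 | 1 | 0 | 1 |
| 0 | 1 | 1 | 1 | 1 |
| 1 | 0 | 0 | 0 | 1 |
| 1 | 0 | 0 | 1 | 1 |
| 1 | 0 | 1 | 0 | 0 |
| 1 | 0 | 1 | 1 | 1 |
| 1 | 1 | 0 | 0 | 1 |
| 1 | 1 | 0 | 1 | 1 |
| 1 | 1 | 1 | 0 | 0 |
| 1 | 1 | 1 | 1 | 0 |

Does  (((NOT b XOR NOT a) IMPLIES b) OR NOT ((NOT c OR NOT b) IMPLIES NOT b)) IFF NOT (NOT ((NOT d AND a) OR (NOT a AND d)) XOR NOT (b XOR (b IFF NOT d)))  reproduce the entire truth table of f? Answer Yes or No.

No

Check the formula against f row by row:
  a=0, b=0, c=0, d=0: formula gives 1, f = 1 ✓
  a=0, b=0, c=0, d=1: formula gives 1, f = 1 ✓
  a=0, b=0, c=1, d=0: formula gives 1, f = 1 ✓
  a=0, b=0, c=1, d=1: formula gives 1, f = 1 ✓
  …
  a=1, b=0, c=1, d=0: formula gives 1, but f = 0 ✗
Since they disagree at (1,0,1,0), the expression is not a correct formula for f.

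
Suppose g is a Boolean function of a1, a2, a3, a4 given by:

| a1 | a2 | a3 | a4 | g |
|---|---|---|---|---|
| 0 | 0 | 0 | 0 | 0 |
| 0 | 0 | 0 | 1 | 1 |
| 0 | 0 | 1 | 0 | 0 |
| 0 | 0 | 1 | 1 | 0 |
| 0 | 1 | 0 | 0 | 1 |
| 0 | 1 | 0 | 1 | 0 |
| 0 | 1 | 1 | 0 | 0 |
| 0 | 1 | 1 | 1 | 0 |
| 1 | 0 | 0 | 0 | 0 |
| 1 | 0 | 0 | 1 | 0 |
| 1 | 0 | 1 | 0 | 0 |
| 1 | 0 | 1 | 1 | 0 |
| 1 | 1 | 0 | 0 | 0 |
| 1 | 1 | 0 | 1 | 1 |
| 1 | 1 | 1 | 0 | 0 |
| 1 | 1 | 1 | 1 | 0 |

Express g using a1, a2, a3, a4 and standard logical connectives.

g(a1, a2, a3, a4) = ((((~a1 & ~a2) & ~a3) & a4) | (((~a1 & a2) & ~a3) & ~a4)) | (((a1 & a2) & ~a3) & a4)

Collect the rows where g=1 — (0,0,0,1), (0,1,0,0), (1,1,0,1) — and write one minterm per row: ¬a1·¬a2·¬a3·a4, ¬a1·a2·¬a3·¬a4, a1·a2·¬a3·a4. Their union (logical OR) reproduces the table exactly.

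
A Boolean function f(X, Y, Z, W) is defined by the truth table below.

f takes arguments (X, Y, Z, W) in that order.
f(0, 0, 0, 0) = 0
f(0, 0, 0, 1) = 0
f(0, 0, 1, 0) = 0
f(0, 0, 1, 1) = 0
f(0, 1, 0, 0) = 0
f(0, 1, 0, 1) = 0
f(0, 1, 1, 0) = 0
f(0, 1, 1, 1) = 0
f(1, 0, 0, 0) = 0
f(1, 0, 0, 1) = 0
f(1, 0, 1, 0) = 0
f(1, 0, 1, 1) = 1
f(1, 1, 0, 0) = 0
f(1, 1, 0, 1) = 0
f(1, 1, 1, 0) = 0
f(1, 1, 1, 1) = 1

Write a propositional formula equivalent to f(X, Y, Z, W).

The 1-rows are (1,0,1,1), (1,1,1,1). Each contributes one minterm — X·¬Y·Z·W; X·Y·Z·W — and their disjunction is a sum-of-products form of f.

f(X, Y, Z, W) = (((X & ~Y) & Z) & W) | (((X & Y) & Z) & W)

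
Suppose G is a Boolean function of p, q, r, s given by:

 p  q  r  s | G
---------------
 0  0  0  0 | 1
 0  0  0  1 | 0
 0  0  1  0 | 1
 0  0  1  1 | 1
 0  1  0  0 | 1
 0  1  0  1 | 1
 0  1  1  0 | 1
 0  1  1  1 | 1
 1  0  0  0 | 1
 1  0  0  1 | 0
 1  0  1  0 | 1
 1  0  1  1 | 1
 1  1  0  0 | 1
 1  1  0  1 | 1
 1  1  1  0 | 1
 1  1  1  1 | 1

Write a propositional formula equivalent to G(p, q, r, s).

G(p, q, r, s) = ((((p' · q') · r') · s) + (((p · q') · r') · s))'

G is 0 on only 2 rows — (0,0,0,1), (1,0,0,1). Writing each as a minterm (¬p·¬q·¬r·s, p·¬q·¬r·s) and OR-ing them characterizes exactly where G=0, so G is the negation of that disjunction.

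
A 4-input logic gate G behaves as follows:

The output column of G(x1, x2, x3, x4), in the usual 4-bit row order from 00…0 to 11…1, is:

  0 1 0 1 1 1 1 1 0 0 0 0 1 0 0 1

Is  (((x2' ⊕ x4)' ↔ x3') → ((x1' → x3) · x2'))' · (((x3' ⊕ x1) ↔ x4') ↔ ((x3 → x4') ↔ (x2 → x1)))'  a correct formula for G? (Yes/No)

No

Test each input against both G and the formula:
  x1=0, x2=0, x3=0, x4=0: formula gives 0, G = 0 ✓
  x1=0, x2=0, x3=0, x4=1: formula gives 1, G = 1 ✓
  x1=0, x2=0, x3=1, x4=0: formula gives 0, G = 0 ✓
  x1=0, x2=0, x3=1, x4=1: formula gives 0, but G = 1 ✗
A single disagreement suffices: at (0,0,1,1) they differ, so the formula does not compute G.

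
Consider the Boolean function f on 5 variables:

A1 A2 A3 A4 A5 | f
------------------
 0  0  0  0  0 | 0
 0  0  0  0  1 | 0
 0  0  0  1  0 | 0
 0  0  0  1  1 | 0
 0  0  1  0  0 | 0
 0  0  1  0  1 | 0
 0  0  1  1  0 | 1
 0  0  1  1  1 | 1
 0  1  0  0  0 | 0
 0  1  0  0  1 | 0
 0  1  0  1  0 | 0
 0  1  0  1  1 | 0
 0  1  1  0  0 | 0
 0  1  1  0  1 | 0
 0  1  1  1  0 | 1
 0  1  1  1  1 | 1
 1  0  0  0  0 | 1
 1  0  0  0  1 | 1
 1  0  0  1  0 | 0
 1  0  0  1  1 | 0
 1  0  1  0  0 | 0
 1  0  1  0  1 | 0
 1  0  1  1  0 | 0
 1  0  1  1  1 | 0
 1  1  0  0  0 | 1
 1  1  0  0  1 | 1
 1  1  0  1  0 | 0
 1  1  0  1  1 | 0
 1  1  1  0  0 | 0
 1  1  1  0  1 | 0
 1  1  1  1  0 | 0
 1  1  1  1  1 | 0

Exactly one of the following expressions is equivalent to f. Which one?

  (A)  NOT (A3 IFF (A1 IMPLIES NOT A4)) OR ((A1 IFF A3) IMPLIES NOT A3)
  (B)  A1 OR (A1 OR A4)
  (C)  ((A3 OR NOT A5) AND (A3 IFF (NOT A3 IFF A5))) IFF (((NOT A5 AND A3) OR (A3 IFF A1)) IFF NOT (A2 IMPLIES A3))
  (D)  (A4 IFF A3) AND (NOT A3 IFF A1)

D

(A): at (0,0,0,0,0) it gives 1, but f = 0 — eliminated.
(B): at (0,0,0,1,0) it gives 1, but f = 0 — eliminated.
(C): at (0,0,0,0,1) it gives 1, but f = 0 — eliminated.
That leaves (D). Evaluating it on every row reproduces the table of f exactly.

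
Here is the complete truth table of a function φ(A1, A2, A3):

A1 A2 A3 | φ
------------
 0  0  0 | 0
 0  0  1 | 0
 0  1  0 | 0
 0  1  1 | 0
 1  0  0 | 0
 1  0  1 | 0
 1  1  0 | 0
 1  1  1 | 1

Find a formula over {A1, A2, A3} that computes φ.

φ(A1, A2, A3) = (A1 & A2) & A3

The output is 1 only when every input is 1 — the AND of all inputs.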